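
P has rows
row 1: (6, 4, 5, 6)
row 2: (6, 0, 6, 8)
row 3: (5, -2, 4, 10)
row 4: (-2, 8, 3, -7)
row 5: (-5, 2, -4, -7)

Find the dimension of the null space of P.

0

Row reduce to echelon form.
R2 ← R2 − R1: [0, -4, 1, 2]
R3 ← R3 − (5/6)·R1: [0, -16/3, -1/6, 5]
R4 ← R4 + (1/3)·R1: [0, 28/3, 14/3, -5]
R5 ← R5 + (5/6)·R1: [0, 16/3, 1/6, -2]
R3 ← R3 − (4/3)·R2: [0, 0, -3/2, 7/3]
R4 ← R4 + (7/3)·R2: [0, 0, 7, -1/3]
R5 ← R5 + (4/3)·R2: [0, 0, 3/2, 2/3]
R4 ← R4 + (14/3)·R3: [0, 0, 0, 95/9]
R5 ← R5 + R3: [0, 0, 0, 3]
R5 ← R5 − (27/95)·R4: [0, 0, 0, 0]
4 nonzero rows, so rank(P) = 4.
P has 4 columns; by rank–nullity, nullity = 4 − 4 = 0.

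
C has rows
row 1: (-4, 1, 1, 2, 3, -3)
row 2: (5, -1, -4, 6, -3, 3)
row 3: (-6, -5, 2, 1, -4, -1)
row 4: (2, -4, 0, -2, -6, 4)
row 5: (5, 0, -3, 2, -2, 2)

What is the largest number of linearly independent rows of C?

4

Row reduce to echelon form.
R2 ← R2 + (5/4)·R1: [0, 1/4, -11/4, 17/2, 3/4, -3/4]
R3 ← R3 − (3/2)·R1: [0, -13/2, 1/2, -2, -17/2, 7/2]
R4 ← R4 + (1/2)·R1: [0, -7/2, 1/2, -1, -9/2, 5/2]
R5 ← R5 + (5/4)·R1: [0, 5/4, -7/4, 9/2, 7/4, -7/4]
R3 ← R3 + (26)·R2: [0, 0, -71, 219, 11, -16]
R4 ← R4 + (14)·R2: [0, 0, -38, 118, 6, -8]
R5 ← R5 − (5)·R2: [0, 0, 12, -38, -2, 2]
R4 ← R4 − (38/71)·R3: [0, 0, 0, 56/71, 8/71, 40/71]
R5 ← R5 + (12/71)·R3: [0, 0, 0, -70/71, -10/71, -50/71]
R5 ← R5 + (5/4)·R4: [0, 0, 0, 0, 0, 0]
Echelon form has 4 nonzero rows, so rank(C) = 4.
The rank gives the maximum number of linearly independent rows: 4.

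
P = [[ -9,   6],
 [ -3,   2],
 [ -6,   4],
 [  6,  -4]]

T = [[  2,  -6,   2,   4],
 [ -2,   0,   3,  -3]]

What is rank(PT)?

First compute PT:
[[-30,  54,   0, -54],
 [-10,  18,   0, -18],
 [-20,  36,   0, -36],
 [ 20, -36,   0,  36]]
Now row reduce the product.
R2 ← R2 − (1/3)·R1: [0, 0, 0, 0]
R3 ← R3 − (2/3)·R1: [0, 0, 0, 0]
R4 ← R4 + (2/3)·R1: [0, 0, 0, 0]
1 nonzero row, so rank(PT) = 1.

1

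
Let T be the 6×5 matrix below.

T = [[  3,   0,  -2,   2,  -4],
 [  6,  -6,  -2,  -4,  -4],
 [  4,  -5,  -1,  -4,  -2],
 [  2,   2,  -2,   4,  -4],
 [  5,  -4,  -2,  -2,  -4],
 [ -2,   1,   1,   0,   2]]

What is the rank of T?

2

Row reduce to echelon form.
R2 ← R2 − (2)·R1: [0, -6, 2, -8, 4]
R3 ← R3 − (4/3)·R1: [0, -5, 5/3, -20/3, 10/3]
R4 ← R4 − (2/3)·R1: [0, 2, -2/3, 8/3, -4/3]
R5 ← R5 − (5/3)·R1: [0, -4, 4/3, -16/3, 8/3]
R6 ← R6 + (2/3)·R1: [0, 1, -1/3, 4/3, -2/3]
R3 ← R3 − (5/6)·R2: [0, 0, 0, 0, 0]
R4 ← R4 + (1/3)·R2: [0, 0, 0, 0, 0]
R5 ← R5 − (2/3)·R2: [0, 0, 0, 0, 0]
R6 ← R6 + (1/6)·R2: [0, 0, 0, 0, 0]
Echelon form has 2 nonzero rows, so rank(T) = 2.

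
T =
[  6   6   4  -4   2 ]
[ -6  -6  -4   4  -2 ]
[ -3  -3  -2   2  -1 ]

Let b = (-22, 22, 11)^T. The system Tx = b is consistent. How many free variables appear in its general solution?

4

Row reduce the augmented matrix [T | b].
R2 ← R2 + R1: [0, 0, 0, 0, 0, 0]
R3 ← R3 + (1/2)·R1: [0, 0, 0, 0, 0, 0]
The echelon form has 1 nonzero rows, and every pivot lies in the first 5 columns, so rank(T) = rank([T|b]) = 1.
The system is consistent.
Free variables = (unknowns) − (rank) = 5 − 1 = 4.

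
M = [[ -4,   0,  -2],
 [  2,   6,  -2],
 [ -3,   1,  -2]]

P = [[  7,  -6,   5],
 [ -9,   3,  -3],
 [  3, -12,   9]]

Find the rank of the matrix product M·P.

2

First compute MP:
[[-34,  48, -38],
 [-46,  30, -26],
 [-36,  45, -36]]
Now row reduce the product.
R2 ← R2 − (23/17)·R1: [0, -594/17, 432/17]
R3 ← R3 − (18/17)·R1: [0, -99/17, 72/17]
R3 ← R3 − (1/6)·R2: [0, 0, 0]
2 nonzero rows, so rank(MP) = 2.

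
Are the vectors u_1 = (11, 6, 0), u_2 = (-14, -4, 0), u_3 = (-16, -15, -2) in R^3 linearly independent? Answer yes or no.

Form the matrix with these vectors as rows and row reduce.
R2 ← R2 + (14/11)·R1: [0, 40/11, 0]
R3 ← R3 + (16/11)·R1: [0, -69/11, -2]
R3 ← R3 + (69/40)·R2: [0, 0, -2]
3 nonzero rows, so the 3 vectors span a space of dimension 3.
Since 3 = 3, the vectors are linearly independent.

yes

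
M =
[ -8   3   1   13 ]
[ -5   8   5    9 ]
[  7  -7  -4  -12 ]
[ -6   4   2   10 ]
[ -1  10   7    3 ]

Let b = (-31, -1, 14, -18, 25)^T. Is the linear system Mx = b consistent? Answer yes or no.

Row reduce the augmented matrix [M | b].
R2 ← R2 − (5/8)·R1: [0, 49/8, 35/8, 7/8, 147/8]
R3 ← R3 + (7/8)·R1: [0, -35/8, -25/8, -5/8, -105/8]
R4 ← R4 − (3/4)·R1: [0, 7/4, 5/4, 1/4, 21/4]
R5 ← R5 − (1/8)·R1: [0, 77/8, 55/8, 11/8, 231/8]
R3 ← R3 + (5/7)·R2: [0, 0, 0, 0, 0]
R4 ← R4 − (2/7)·R2: [0, 0, 0, 0, 0]
R5 ← R5 − (11/7)·R2: [0, 0, 0, 0, 0]
The echelon form has 2 nonzero rows, and every pivot lies in the first 4 columns, so rank(M) = rank([M|b]) = 2.
The system is consistent.

yes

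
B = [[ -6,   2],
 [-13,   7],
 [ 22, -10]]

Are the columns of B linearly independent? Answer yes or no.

Row reduce B to echelon form.
R2 ← R2 − (13/6)·R1: [0, 8/3]
R3 ← R3 + (11/3)·R1: [0, -8/3]
R3 ← R3 + R2: [0, 0]
2 pivots among 2 columns.
Every column is a pivot column, so the columns are linearly independent.

yes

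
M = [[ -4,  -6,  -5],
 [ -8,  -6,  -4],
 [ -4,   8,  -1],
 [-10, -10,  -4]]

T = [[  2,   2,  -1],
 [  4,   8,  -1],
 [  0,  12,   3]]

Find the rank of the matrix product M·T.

First compute MT:
[[-32, -116,  -5],
 [-40, -112,   2],
 [ 24,  44,  -7],
 [-60, -148,   8]]
Now row reduce the product.
R2 ← R2 − (5/4)·R1: [0, 33, 33/4]
R3 ← R3 + (3/4)·R1: [0, -43, -43/4]
R4 ← R4 − (15/8)·R1: [0, 139/2, 139/8]
R3 ← R3 + (43/33)·R2: [0, 0, 0]
R4 ← R4 − (139/66)·R2: [0, 0, 0]
2 nonzero rows, so rank(MT) = 2.

2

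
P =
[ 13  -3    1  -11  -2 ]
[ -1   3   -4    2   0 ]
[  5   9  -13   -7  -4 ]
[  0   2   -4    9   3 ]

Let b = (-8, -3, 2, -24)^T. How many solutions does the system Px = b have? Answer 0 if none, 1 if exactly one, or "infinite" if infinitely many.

infinite

Row reduce the augmented matrix [P | b].
R2 ← R2 + (1/13)·R1: [0, 36/13, -51/13, 15/13, -2/13, -47/13]
R3 ← R3 − (5/13)·R1: [0, 132/13, -174/13, -36/13, -42/13, 66/13]
R3 ← R3 − (11/3)·R2: [0, 0, 1, -7, -8/3, 55/3]
R4 ← R4 − (13/18)·R2: [0, 0, -7/6, 49/6, 28/9, -385/18]
R4 ← R4 + (7/6)·R3: [0, 0, 0, 0, 0, 0]
The echelon form has 3 nonzero rows, and every pivot lies in the first 5 columns, so rank(P) = rank([P|b]) = 3.
The system is consistent.
rank = 3 < 5 unknowns, so there are infinitely many solutions.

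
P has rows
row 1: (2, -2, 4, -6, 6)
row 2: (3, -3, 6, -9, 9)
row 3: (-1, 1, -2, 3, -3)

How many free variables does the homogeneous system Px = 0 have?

4

Row reduce to echelon form.
R2 ← R2 − (3/2)·R1: [0, 0, 0, 0, 0]
R3 ← R3 + (1/2)·R1: [0, 0, 0, 0, 0]
1 nonzero row, so rank(P) = 1.
P has 5 columns; by rank–nullity, nullity = 5 − 1 = 4.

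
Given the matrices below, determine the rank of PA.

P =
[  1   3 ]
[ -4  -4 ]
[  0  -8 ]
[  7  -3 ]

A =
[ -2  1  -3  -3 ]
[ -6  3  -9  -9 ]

First compute PA:
[[-20,  10, -30, -30],
 [ 32, -16,  48,  48],
 [ 48, -24,  72,  72],
 [  4,  -2,   6,   6]]
Now row reduce the product.
R2 ← R2 + (8/5)·R1: [0, 0, 0, 0]
R3 ← R3 + (12/5)·R1: [0, 0, 0, 0]
R4 ← R4 + (1/5)·R1: [0, 0, 0, 0]
1 nonzero row, so rank(PA) = 1.

1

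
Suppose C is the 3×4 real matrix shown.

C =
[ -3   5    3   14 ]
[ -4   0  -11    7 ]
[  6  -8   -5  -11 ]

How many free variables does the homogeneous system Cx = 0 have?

Row reduce to echelon form.
R2 ← R2 − (4/3)·R1: [0, -20/3, -15, -35/3]
R3 ← R3 + (2)·R1: [0, 2, 1, 17]
R3 ← R3 + (3/10)·R2: [0, 0, -7/2, 27/2]
3 nonzero rows, so rank(C) = 3.
C has 4 columns; by rank–nullity, nullity = 4 − 3 = 1.

1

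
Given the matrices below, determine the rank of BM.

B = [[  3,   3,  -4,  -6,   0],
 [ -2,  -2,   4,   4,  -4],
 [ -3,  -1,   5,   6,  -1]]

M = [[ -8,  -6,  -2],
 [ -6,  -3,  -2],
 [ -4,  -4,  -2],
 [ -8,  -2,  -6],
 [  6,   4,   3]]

3

First compute BM:
[[ 22,   1,  32],
 [-44, -22, -36],
 [-44, -15, -41]]
Now row reduce the product.
R2 ← R2 + (2)·R1: [0, -20, 28]
R3 ← R3 + (2)·R1: [0, -13, 23]
R3 ← R3 − (13/20)·R2: [0, 0, 24/5]
3 nonzero rows, so rank(BM) = 3.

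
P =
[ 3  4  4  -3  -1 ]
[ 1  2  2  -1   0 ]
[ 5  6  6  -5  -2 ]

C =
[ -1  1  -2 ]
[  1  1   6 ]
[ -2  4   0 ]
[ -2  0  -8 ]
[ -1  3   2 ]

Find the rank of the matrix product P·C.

First compute PC:
[[  0,  20,  40],
 [ -1,  11,  18],
 [  1,  29,  62]]
Now row reduce the product.
Swap R1 ↔ R2
R3 ← R3 + R1: [0, 40, 80]
R3 ← R3 − (2)·R2: [0, 0, 0]
2 nonzero rows, so rank(PC) = 2.

2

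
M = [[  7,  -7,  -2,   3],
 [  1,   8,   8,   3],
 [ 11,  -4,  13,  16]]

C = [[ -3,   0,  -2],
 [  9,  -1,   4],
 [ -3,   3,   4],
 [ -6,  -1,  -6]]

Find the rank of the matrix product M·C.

2

First compute MC:
[[-96,  -2, -68],
 [ 27,  13,  44],
 [-204,  27, -82]]
Now row reduce the product.
R2 ← R2 + (9/32)·R1: [0, 199/16, 199/8]
R3 ← R3 − (17/8)·R1: [0, 125/4, 125/2]
R3 ← R3 − (500/199)·R2: [0, 0, 0]
2 nonzero rows, so rank(MC) = 2.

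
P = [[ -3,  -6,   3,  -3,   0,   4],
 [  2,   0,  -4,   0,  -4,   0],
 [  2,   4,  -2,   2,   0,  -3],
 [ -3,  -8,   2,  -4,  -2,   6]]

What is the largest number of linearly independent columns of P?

Row reduce to echelon form.
R2 ← R2 + (2/3)·R1: [0, -4, -2, -2, -4, 8/3]
R3 ← R3 + (2/3)·R1: [0, 0, 0, 0, 0, -1/3]
R4 ← R4 − R1: [0, -2, -1, -1, -2, 2]
R4 ← R4 − (1/2)·R2: [0, 0, 0, 0, 0, 2/3]
R4 ← R4 + (2)·R3: [0, 0, 0, 0, 0, 0]
Echelon form has 3 nonzero rows, so rank(P) = 3.
The rank gives the maximum number of linearly independent columns: 3.

3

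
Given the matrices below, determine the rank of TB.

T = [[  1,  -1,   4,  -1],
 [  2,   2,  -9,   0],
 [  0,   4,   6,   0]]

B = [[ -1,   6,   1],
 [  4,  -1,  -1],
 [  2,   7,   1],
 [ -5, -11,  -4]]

3

First compute TB:
[[  8,  46,  10],
 [-12, -53,  -9],
 [ 28,  38,   2]]
Now row reduce the product.
R2 ← R2 + (3/2)·R1: [0, 16, 6]
R3 ← R3 − (7/2)·R1: [0, -123, -33]
R3 ← R3 + (123/16)·R2: [0, 0, 105/8]
3 nonzero rows, so rank(TB) = 3.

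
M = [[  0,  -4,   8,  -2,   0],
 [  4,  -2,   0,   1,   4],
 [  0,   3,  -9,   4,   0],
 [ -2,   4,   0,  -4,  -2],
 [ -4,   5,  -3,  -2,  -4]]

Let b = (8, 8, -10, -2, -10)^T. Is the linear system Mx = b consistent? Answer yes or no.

yes

Row reduce the augmented matrix [M | b].
Swap R1 ↔ R2
R4 ← R4 + (1/2)·R1: [0, 3, 0, -7/2, 0, 2]
R5 ← R5 + R1: [0, 3, -3, -1, 0, -2]
R3 ← R3 + (3/4)·R2: [0, 0, -3, 5/2, 0, -4]
R4 ← R4 + (3/4)·R2: [0, 0, 6, -5, 0, 8]
R5 ← R5 + (3/4)·R2: [0, 0, 3, -5/2, 0, 4]
R4 ← R4 + (2)·R3: [0, 0, 0, 0, 0, 0]
R5 ← R5 + R3: [0, 0, 0, 0, 0, 0]
The echelon form has 3 nonzero rows, and every pivot lies in the first 5 columns, so rank(M) = rank([M|b]) = 3.
The system is consistent.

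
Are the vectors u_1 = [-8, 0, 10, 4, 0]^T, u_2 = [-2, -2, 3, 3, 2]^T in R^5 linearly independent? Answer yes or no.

Form the matrix with these vectors as rows and row reduce.
R2 ← R2 − (1/4)·R1: [0, -2, 1/2, 2, 2]
2 nonzero rows, so the 2 vectors span a space of dimension 2.
Since 2 = 2, the vectors are linearly independent.

yes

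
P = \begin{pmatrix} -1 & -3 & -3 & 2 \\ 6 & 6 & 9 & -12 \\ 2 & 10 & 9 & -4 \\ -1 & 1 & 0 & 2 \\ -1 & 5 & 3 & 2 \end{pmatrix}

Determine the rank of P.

Row reduce to echelon form.
R2 ← R2 + (6)·R1: [0, -12, -9, 0]
R3 ← R3 + (2)·R1: [0, 4, 3, 0]
R4 ← R4 − R1: [0, 4, 3, 0]
R5 ← R5 − R1: [0, 8, 6, 0]
R3 ← R3 + (1/3)·R2: [0, 0, 0, 0]
R4 ← R4 + (1/3)·R2: [0, 0, 0, 0]
R5 ← R5 + (2/3)·R2: [0, 0, 0, 0]
Echelon form has 2 nonzero rows, so rank(P) = 2.

2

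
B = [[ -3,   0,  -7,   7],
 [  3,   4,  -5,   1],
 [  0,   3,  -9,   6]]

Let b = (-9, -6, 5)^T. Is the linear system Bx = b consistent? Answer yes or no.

no

Row reduce the augmented matrix [B | b].
R2 ← R2 + R1: [0, 4, -12, 8, -15]
R3 ← R3 − (3/4)·R2: [0, 0, 0, 0, 65/4]
The echelon form has 3 nonzero rows; the last pivot sits in the augmented column, so rank(B) = 2 but rank([B|b]) = 3.
Since the ranks differ, the system is inconsistent.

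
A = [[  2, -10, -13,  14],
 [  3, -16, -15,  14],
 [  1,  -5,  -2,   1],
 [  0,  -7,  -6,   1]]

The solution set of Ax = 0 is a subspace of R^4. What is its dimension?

Row reduce to echelon form.
R2 ← R2 − (3/2)·R1: [0, -1, 9/2, -7]
R3 ← R3 − (1/2)·R1: [0, 0, 9/2, -6]
R4 ← R4 − (7)·R2: [0, 0, -75/2, 50]
R4 ← R4 + (25/3)·R3: [0, 0, 0, 0]
3 nonzero rows, so rank(A) = 3.
A has 4 columns; by rank–nullity, nullity = 4 − 3 = 1.

1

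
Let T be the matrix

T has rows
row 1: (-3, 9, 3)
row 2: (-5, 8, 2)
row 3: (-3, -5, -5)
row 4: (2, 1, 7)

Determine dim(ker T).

0

Row reduce to echelon form.
R2 ← R2 − (5/3)·R1: [0, -7, -3]
R3 ← R3 − R1: [0, -14, -8]
R4 ← R4 + (2/3)·R1: [0, 7, 9]
R3 ← R3 − (2)·R2: [0, 0, -2]
R4 ← R4 + R2: [0, 0, 6]
R4 ← R4 + (3)·R3: [0, 0, 0]
3 nonzero rows, so rank(T) = 3.
T has 3 columns; by rank–nullity, nullity = 3 − 3 = 0.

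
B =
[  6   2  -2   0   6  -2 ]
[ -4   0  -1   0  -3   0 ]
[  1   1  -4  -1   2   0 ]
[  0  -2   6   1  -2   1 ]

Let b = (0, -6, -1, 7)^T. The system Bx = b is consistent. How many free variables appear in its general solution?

Row reduce the augmented matrix [B | b].
R2 ← R2 + (2/3)·R1: [0, 4/3, -7/3, 0, 1, -4/3, -6]
R3 ← R3 − (1/6)·R1: [0, 2/3, -11/3, -1, 1, 1/3, -1]
R3 ← R3 − (1/2)·R2: [0, 0, -5/2, -1, 1/2, 1, 2]
R4 ← R4 + (3/2)·R2: [0, 0, 5/2, 1, -1/2, -1, -2]
R4 ← R4 + R3: [0, 0, 0, 0, 0, 0, 0]
The echelon form has 3 nonzero rows, and every pivot lies in the first 6 columns, so rank(B) = rank([B|b]) = 3.
The system is consistent.
Free variables = (unknowns) − (rank) = 6 − 3 = 3.

3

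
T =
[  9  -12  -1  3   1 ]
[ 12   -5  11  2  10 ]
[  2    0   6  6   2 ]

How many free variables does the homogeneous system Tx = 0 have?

2

Row reduce to echelon form.
R2 ← R2 − (4/3)·R1: [0, 11, 37/3, -2, 26/3]
R3 ← R3 − (2/9)·R1: [0, 8/3, 56/9, 16/3, 16/9]
R3 ← R3 − (8/33)·R2: [0, 0, 320/99, 64/11, -32/99]
3 nonzero rows, so rank(T) = 3.
T has 5 columns; by rank–nullity, nullity = 5 − 3 = 2.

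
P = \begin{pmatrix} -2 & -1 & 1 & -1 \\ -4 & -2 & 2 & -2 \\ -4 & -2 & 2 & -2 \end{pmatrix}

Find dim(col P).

Row reduce to echelon form.
R2 ← R2 − (2)·R1: [0, 0, 0, 0]
R3 ← R3 − (2)·R1: [0, 0, 0, 0]
Echelon form has 1 nonzero row, so rank(P) = 1.
The column space has dimension equal to the rank: 1.

1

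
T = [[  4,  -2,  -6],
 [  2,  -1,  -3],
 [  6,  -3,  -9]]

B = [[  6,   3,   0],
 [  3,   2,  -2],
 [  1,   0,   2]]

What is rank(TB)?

1

First compute TB:
[[ 12,   8,  -8],
 [  6,   4,  -4],
 [ 18,  12, -12]]
Now row reduce the product.
R2 ← R2 − (1/2)·R1: [0, 0, 0]
R3 ← R3 − (3/2)·R1: [0, 0, 0]
1 nonzero row, so rank(TB) = 1.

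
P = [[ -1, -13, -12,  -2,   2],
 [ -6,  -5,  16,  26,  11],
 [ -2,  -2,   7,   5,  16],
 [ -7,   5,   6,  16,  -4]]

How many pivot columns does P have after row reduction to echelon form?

Row reduce to echelon form.
R2 ← R2 − (6)·R1: [0, 73, 88, 38, -1]
R3 ← R3 − (2)·R1: [0, 24, 31, 9, 12]
R4 ← R4 − (7)·R1: [0, 96, 90, 30, -18]
R3 ← R3 − (24/73)·R2: [0, 0, 151/73, -255/73, 900/73]
R4 ← R4 − (96/73)·R2: [0, 0, -1878/73, -1458/73, -1218/73]
R4 ← R4 + (1878/151)·R3: [0, 0, 0, -9576/151, 20634/151]
Echelon form has 4 nonzero rows, so rank(P) = 4.
Each nonzero row contributes one pivot column: 4 pivot columns.

4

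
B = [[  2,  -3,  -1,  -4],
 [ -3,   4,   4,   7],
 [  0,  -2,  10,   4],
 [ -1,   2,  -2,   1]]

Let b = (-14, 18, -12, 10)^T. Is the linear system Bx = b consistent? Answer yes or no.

yes

Row reduce the augmented matrix [B | b].
R2 ← R2 + (3/2)·R1: [0, -1/2, 5/2, 1, -3]
R4 ← R4 + (1/2)·R1: [0, 1/2, -5/2, -1, 3]
R3 ← R3 − (4)·R2: [0, 0, 0, 0, 0]
R4 ← R4 + R2: [0, 0, 0, 0, 0]
The echelon form has 2 nonzero rows, and every pivot lies in the first 4 columns, so rank(B) = rank([B|b]) = 2.
The system is consistent.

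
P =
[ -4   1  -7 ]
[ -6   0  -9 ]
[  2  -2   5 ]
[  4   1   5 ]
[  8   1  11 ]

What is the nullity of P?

1

Row reduce to echelon form.
R2 ← R2 − (3/2)·R1: [0, -3/2, 3/2]
R3 ← R3 + (1/2)·R1: [0, -3/2, 3/2]
R4 ← R4 + R1: [0, 2, -2]
R5 ← R5 + (2)·R1: [0, 3, -3]
R3 ← R3 − R2: [0, 0, 0]
R4 ← R4 + (4/3)·R2: [0, 0, 0]
R5 ← R5 + (2)·R2: [0, 0, 0]
2 nonzero rows, so rank(P) = 2.
P has 3 columns; by rank–nullity, nullity = 3 − 2 = 1.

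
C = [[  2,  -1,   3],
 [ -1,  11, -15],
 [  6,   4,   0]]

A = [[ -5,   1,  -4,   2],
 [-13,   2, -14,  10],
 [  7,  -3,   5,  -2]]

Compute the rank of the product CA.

2

First compute CA:
[[ 24,  -9,  21, -12],
 [-243,  66, -225, 138],
 [-82,  14, -80,  52]]
Now row reduce the product.
R2 ← R2 + (81/8)·R1: [0, -201/8, -99/8, 33/2]
R3 ← R3 + (41/12)·R1: [0, -67/4, -33/4, 11]
R3 ← R3 − (2/3)·R2: [0, 0, 0, 0]
2 nonzero rows, so rank(CA) = 2.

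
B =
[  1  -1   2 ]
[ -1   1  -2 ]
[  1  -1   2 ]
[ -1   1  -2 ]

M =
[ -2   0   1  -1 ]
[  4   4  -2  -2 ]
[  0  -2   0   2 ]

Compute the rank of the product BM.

First compute BM:
[[ -6,  -8,   3,   5],
 [  6,   8,  -3,  -5],
 [ -6,  -8,   3,   5],
 [  6,   8,  -3,  -5]]
Now row reduce the product.
R2 ← R2 + R1: [0, 0, 0, 0]
R3 ← R3 − R1: [0, 0, 0, 0]
R4 ← R4 + R1: [0, 0, 0, 0]
1 nonzero row, so rank(BM) = 1.

1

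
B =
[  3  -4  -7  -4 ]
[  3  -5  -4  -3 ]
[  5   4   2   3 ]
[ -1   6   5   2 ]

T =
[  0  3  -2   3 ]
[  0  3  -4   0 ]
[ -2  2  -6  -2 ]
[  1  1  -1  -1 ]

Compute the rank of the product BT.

3

First compute BT:
[[ 10, -21,  56,  27],
 [  5, -17,  41,  20],
 [ -1,  34, -41,   8],
 [ -8,  27, -54, -15]]
Now row reduce the product.
R2 ← R2 − (1/2)·R1: [0, -13/2, 13, 13/2]
R3 ← R3 + (1/10)·R1: [0, 319/10, -177/5, 107/10]
R4 ← R4 + (4/5)·R1: [0, 51/5, -46/5, 33/5]
R3 ← R3 + (319/65)·R2: [0, 0, 142/5, 213/5]
R4 ← R4 + (102/65)·R2: [0, 0, 56/5, 84/5]
R4 ← R4 − (28/71)·R3: [0, 0, 0, 0]
3 nonzero rows, so rank(BT) = 3.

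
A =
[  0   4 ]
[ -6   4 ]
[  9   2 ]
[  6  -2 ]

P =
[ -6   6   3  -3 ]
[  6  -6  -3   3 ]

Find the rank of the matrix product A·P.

First compute AP:
[[ 24, -24, -12,  12],
 [ 60, -60, -30,  30],
 [-42,  42,  21, -21],
 [-48,  48,  24, -24]]
Now row reduce the product.
R2 ← R2 − (5/2)·R1: [0, 0, 0, 0]
R3 ← R3 + (7/4)·R1: [0, 0, 0, 0]
R4 ← R4 + (2)·R1: [0, 0, 0, 0]
1 nonzero row, so rank(AP) = 1.

1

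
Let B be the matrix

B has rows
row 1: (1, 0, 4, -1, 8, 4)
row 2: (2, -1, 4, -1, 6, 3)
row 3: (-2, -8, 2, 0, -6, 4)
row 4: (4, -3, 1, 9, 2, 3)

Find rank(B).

Row reduce to echelon form.
R2 ← R2 − (2)·R1: [0, -1, -4, 1, -10, -5]
R3 ← R3 + (2)·R1: [0, -8, 10, -2, 10, 12]
R4 ← R4 − (4)·R1: [0, -3, -15, 13, -30, -13]
R3 ← R3 − (8)·R2: [0, 0, 42, -10, 90, 52]
R4 ← R4 − (3)·R2: [0, 0, -3, 10, 0, 2]
R4 ← R4 + (1/14)·R3: [0, 0, 0, 65/7, 45/7, 40/7]
Echelon form has 4 nonzero rows, so rank(B) = 4.

4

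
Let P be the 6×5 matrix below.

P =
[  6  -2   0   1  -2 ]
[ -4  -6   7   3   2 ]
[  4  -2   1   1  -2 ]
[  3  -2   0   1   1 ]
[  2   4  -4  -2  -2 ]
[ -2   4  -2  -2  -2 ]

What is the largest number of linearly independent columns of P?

3

Row reduce to echelon form.
R2 ← R2 + (2/3)·R1: [0, -22/3, 7, 11/3, 2/3]
R3 ← R3 − (2/3)·R1: [0, -2/3, 1, 1/3, -2/3]
R4 ← R4 − (1/2)·R1: [0, -1, 0, 1/2, 2]
R5 ← R5 − (1/3)·R1: [0, 14/3, -4, -7/3, -4/3]
R6 ← R6 + (1/3)·R1: [0, 10/3, -2, -5/3, -8/3]
R3 ← R3 − (1/11)·R2: [0, 0, 4/11, 0, -8/11]
R4 ← R4 − (3/22)·R2: [0, 0, -21/22, 0, 21/11]
R5 ← R5 + (7/11)·R2: [0, 0, 5/11, 0, -10/11]
R6 ← R6 + (5/11)·R2: [0, 0, 13/11, 0, -26/11]
R4 ← R4 + (21/8)·R3: [0, 0, 0, 0, 0]
R5 ← R5 − (5/4)·R3: [0, 0, 0, 0, 0]
R6 ← R6 − (13/4)·R3: [0, 0, 0, 0, 0]
Echelon form has 3 nonzero rows, so rank(P) = 3.
The rank gives the maximum number of linearly independent columns: 3.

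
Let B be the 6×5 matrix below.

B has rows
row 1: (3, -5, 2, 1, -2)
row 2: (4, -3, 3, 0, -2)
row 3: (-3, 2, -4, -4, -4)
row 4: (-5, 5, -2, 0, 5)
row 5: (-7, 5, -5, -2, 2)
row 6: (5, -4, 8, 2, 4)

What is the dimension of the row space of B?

4

Row reduce to echelon form.
R2 ← R2 − (4/3)·R1: [0, 11/3, 1/3, -4/3, 2/3]
R3 ← R3 + R1: [0, -3, -2, -3, -6]
R4 ← R4 + (5/3)·R1: [0, -10/3, 4/3, 5/3, 5/3]
R5 ← R5 + (7/3)·R1: [0, -20/3, -1/3, 1/3, -8/3]
R6 ← R6 − (5/3)·R1: [0, 13/3, 14/3, 1/3, 22/3]
R3 ← R3 + (9/11)·R2: [0, 0, -19/11, -45/11, -60/11]
R4 ← R4 + (10/11)·R2: [0, 0, 18/11, 5/11, 25/11]
R5 ← R5 + (20/11)·R2: [0, 0, 3/11, -23/11, -16/11]
R6 ← R6 − (13/11)·R2: [0, 0, 47/11, 21/11, 72/11]
R4 ← R4 + (18/19)·R3: [0, 0, 0, -65/19, -55/19]
R5 ← R5 + (3/19)·R3: [0, 0, 0, -52/19, -44/19]
R6 ← R6 + (47/19)·R3: [0, 0, 0, -156/19, -132/19]
R5 ← R5 − (4/5)·R4: [0, 0, 0, 0, 0]
R6 ← R6 − (12/5)·R4: [0, 0, 0, 0, 0]
Echelon form has 4 nonzero rows, so rank(B) = 4.
The row space has dimension equal to the rank: 4.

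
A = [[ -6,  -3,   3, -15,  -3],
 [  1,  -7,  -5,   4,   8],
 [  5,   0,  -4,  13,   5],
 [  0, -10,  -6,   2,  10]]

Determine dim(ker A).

Row reduce to echelon form.
R2 ← R2 + (1/6)·R1: [0, -15/2, -9/2, 3/2, 15/2]
R3 ← R3 + (5/6)·R1: [0, -5/2, -3/2, 1/2, 5/2]
R3 ← R3 − (1/3)·R2: [0, 0, 0, 0, 0]
R4 ← R4 − (4/3)·R2: [0, 0, 0, 0, 0]
2 nonzero rows, so rank(A) = 2.
A has 5 columns; by rank–nullity, nullity = 5 − 2 = 3.

3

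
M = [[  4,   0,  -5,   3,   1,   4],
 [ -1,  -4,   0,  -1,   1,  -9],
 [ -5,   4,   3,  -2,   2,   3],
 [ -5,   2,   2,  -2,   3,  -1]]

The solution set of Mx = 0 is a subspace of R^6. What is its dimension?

3

Row reduce to echelon form.
R2 ← R2 + (1/4)·R1: [0, -4, -5/4, -1/4, 5/4, -8]
R3 ← R3 + (5/4)·R1: [0, 4, -13/4, 7/4, 13/4, 8]
R4 ← R4 + (5/4)·R1: [0, 2, -17/4, 7/4, 17/4, 4]
R3 ← R3 + R2: [0, 0, -9/2, 3/2, 9/2, 0]
R4 ← R4 + (1/2)·R2: [0, 0, -39/8, 13/8, 39/8, 0]
R4 ← R4 − (13/12)·R3: [0, 0, 0, 0, 0, 0]
3 nonzero rows, so rank(M) = 3.
M has 6 columns; by rank–nullity, nullity = 6 − 3 = 3.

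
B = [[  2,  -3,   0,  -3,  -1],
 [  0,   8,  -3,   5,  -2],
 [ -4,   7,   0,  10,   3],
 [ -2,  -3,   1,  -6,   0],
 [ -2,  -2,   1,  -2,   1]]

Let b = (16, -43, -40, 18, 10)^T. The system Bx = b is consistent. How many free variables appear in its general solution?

1

Row reduce the augmented matrix [B | b].
R3 ← R3 + (2)·R1: [0, 1, 0, 4, 1, -8]
R4 ← R4 + R1: [0, -6, 1, -9, -1, 34]
R5 ← R5 + R1: [0, -5, 1, -5, 0, 26]
R3 ← R3 − (1/8)·R2: [0, 0, 3/8, 27/8, 5/4, -21/8]
R4 ← R4 + (3/4)·R2: [0, 0, -5/4, -21/4, -5/2, 7/4]
R5 ← R5 + (5/8)·R2: [0, 0, -7/8, -15/8, -5/4, -7/8]
R4 ← R4 + (10/3)·R3: [0, 0, 0, 6, 5/3, -7]
R5 ← R5 + (7/3)·R3: [0, 0, 0, 6, 5/3, -7]
R5 ← R5 − R4: [0, 0, 0, 0, 0, 0]
The echelon form has 4 nonzero rows, and every pivot lies in the first 5 columns, so rank(B) = rank([B|b]) = 4.
The system is consistent.
Free variables = (unknowns) − (rank) = 5 − 4 = 1.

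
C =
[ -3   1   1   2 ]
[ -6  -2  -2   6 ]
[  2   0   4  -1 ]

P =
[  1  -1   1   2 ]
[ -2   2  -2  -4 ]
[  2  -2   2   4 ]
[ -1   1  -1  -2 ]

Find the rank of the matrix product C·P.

First compute CP:
[[ -5,   5,  -5, -10],
 [-12,  12, -12, -24],
 [ 11, -11,  11,  22]]
Now row reduce the product.
R2 ← R2 − (12/5)·R1: [0, 0, 0, 0]
R3 ← R3 + (11/5)·R1: [0, 0, 0, 0]
1 nonzero row, so rank(CP) = 1.

1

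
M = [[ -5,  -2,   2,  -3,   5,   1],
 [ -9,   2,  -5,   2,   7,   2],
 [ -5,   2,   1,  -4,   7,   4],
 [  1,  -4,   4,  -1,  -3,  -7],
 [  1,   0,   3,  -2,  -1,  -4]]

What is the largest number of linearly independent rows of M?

Row reduce to echelon form.
R2 ← R2 − (9/5)·R1: [0, 28/5, -43/5, 37/5, -2, 1/5]
R3 ← R3 − R1: [0, 4, -1, -1, 2, 3]
R4 ← R4 + (1/5)·R1: [0, -22/5, 22/5, -8/5, -2, -34/5]
R5 ← R5 + (1/5)·R1: [0, -2/5, 17/5, -13/5, 0, -19/5]
R3 ← R3 − (5/7)·R2: [0, 0, 36/7, -44/7, 24/7, 20/7]
R4 ← R4 + (11/14)·R2: [0, 0, -33/14, 59/14, -25/7, -93/14]
R5 ← R5 + (1/14)·R2: [0, 0, 39/14, -29/14, -1/7, -53/14]
R4 ← R4 + (11/24)·R3: [0, 0, 0, 4/3, -2, -16/3]
R5 ← R5 − (13/24)·R3: [0, 0, 0, 4/3, -2, -16/3]
R5 ← R5 − R4: [0, 0, 0, 0, 0, 0]
Echelon form has 4 nonzero rows, so rank(M) = 4.
The rank gives the maximum number of linearly independent rows: 4.

4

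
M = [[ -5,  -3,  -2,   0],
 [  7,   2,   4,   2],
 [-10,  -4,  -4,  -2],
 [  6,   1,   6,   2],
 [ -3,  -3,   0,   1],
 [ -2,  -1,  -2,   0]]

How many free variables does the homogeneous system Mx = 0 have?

1

Row reduce to echelon form.
R2 ← R2 + (7/5)·R1: [0, -11/5, 6/5, 2]
R3 ← R3 − (2)·R1: [0, 2, 0, -2]
R4 ← R4 + (6/5)·R1: [0, -13/5, 18/5, 2]
R5 ← R5 − (3/5)·R1: [0, -6/5, 6/5, 1]
R6 ← R6 − (2/5)·R1: [0, 1/5, -6/5, 0]
R3 ← R3 + (10/11)·R2: [0, 0, 12/11, -2/11]
R4 ← R4 − (13/11)·R2: [0, 0, 24/11, -4/11]
R5 ← R5 − (6/11)·R2: [0, 0, 6/11, -1/11]
R6 ← R6 + (1/11)·R2: [0, 0, -12/11, 2/11]
R4 ← R4 − (2)·R3: [0, 0, 0, 0]
R5 ← R5 − (1/2)·R3: [0, 0, 0, 0]
R6 ← R6 + R3: [0, 0, 0, 0]
3 nonzero rows, so rank(M) = 3.
M has 4 columns; by rank–nullity, nullity = 4 − 3 = 1.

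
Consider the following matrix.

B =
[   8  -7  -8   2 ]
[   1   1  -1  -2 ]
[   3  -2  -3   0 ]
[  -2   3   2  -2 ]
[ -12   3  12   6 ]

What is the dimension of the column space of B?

2

Row reduce to echelon form.
R2 ← R2 − (1/8)·R1: [0, 15/8, 0, -9/4]
R3 ← R3 − (3/8)·R1: [0, 5/8, 0, -3/4]
R4 ← R4 + (1/4)·R1: [0, 5/4, 0, -3/2]
R5 ← R5 + (3/2)·R1: [0, -15/2, 0, 9]
R3 ← R3 − (1/3)·R2: [0, 0, 0, 0]
R4 ← R4 − (2/3)·R2: [0, 0, 0, 0]
R5 ← R5 + (4)·R2: [0, 0, 0, 0]
Echelon form has 2 nonzero rows, so rank(B) = 2.
The column space has dimension equal to the rank: 2.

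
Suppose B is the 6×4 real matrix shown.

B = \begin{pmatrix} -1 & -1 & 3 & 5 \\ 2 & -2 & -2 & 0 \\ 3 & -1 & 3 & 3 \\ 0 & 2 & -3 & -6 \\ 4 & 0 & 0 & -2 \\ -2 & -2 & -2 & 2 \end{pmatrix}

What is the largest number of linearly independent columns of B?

Row reduce to echelon form.
R2 ← R2 + (2)·R1: [0, -4, 4, 10]
R3 ← R3 + (3)·R1: [0, -4, 12, 18]
R5 ← R5 + (4)·R1: [0, -4, 12, 18]
R6 ← R6 − (2)·R1: [0, 0, -8, -8]
R3 ← R3 − R2: [0, 0, 8, 8]
R4 ← R4 + (1/2)·R2: [0, 0, -1, -1]
R5 ← R5 − R2: [0, 0, 8, 8]
R4 ← R4 + (1/8)·R3: [0, 0, 0, 0]
R5 ← R5 − R3: [0, 0, 0, 0]
R6 ← R6 + R3: [0, 0, 0, 0]
Echelon form has 3 nonzero rows, so rank(B) = 3.
The rank gives the maximum number of linearly independent columns: 3.

3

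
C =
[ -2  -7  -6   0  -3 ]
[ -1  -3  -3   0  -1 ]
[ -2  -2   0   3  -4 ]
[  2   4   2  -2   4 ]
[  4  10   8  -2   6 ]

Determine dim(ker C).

2

Row reduce to echelon form.
R2 ← R2 − (1/2)·R1: [0, 1/2, 0, 0, 1/2]
R3 ← R3 − R1: [0, 5, 6, 3, -1]
R4 ← R4 + R1: [0, -3, -4, -2, 1]
R5 ← R5 + (2)·R1: [0, -4, -4, -2, 0]
R3 ← R3 − (10)·R2: [0, 0, 6, 3, -6]
R4 ← R4 + (6)·R2: [0, 0, -4, -2, 4]
R5 ← R5 + (8)·R2: [0, 0, -4, -2, 4]
R4 ← R4 + (2/3)·R3: [0, 0, 0, 0, 0]
R5 ← R5 + (2/3)·R3: [0, 0, 0, 0, 0]
3 nonzero rows, so rank(C) = 3.
C has 5 columns; by rank–nullity, nullity = 5 − 3 = 2.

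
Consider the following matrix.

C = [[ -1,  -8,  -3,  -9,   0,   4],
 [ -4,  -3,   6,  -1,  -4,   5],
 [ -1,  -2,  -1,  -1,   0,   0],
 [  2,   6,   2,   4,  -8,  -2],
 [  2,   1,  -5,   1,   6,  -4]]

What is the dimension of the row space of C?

Row reduce to echelon form.
R2 ← R2 − (4)·R1: [0, 29, 18, 35, -4, -11]
R3 ← R3 − R1: [0, 6, 2, 8, 0, -4]
R4 ← R4 + (2)·R1: [0, -10, -4, -14, -8, 6]
R5 ← R5 + (2)·R1: [0, -15, -11, -17, 6, 4]
R3 ← R3 − (6/29)·R2: [0, 0, -50/29, 22/29, 24/29, -50/29]
R4 ← R4 + (10/29)·R2: [0, 0, 64/29, -56/29, -272/29, 64/29]
R5 ← R5 + (15/29)·R2: [0, 0, -49/29, 32/29, 114/29, -49/29]
R4 ← R4 + (32/25)·R3: [0, 0, 0, -24/25, -208/25, 0]
R5 ← R5 − (49/50)·R3: [0, 0, 0, 9/25, 78/25, 0]
R5 ← R5 + (3/8)·R4: [0, 0, 0, 0, 0, 0]
Echelon form has 4 nonzero rows, so rank(C) = 4.
The row space has dimension equal to the rank: 4.

4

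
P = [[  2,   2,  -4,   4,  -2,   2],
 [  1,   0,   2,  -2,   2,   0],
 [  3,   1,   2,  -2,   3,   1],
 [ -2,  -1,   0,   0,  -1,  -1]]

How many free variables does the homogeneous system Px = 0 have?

4

Row reduce to echelon form.
R2 ← R2 − (1/2)·R1: [0, -1, 4, -4, 3, -1]
R3 ← R3 − (3/2)·R1: [0, -2, 8, -8, 6, -2]
R4 ← R4 + R1: [0, 1, -4, 4, -3, 1]
R3 ← R3 − (2)·R2: [0, 0, 0, 0, 0, 0]
R4 ← R4 + R2: [0, 0, 0, 0, 0, 0]
2 nonzero rows, so rank(P) = 2.
P has 6 columns; by rank–nullity, nullity = 6 − 2 = 4.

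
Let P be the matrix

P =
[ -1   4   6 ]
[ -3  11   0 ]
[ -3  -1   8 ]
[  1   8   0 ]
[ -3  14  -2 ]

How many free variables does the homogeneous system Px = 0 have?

0

Row reduce to echelon form.
R2 ← R2 − (3)·R1: [0, -1, -18]
R3 ← R3 − (3)·R1: [0, -13, -10]
R4 ← R4 + R1: [0, 12, 6]
R5 ← R5 − (3)·R1: [0, 2, -20]
R3 ← R3 − (13)·R2: [0, 0, 224]
R4 ← R4 + (12)·R2: [0, 0, -210]
R5 ← R5 + (2)·R2: [0, 0, -56]
R4 ← R4 + (15/16)·R3: [0, 0, 0]
R5 ← R5 + (1/4)·R3: [0, 0, 0]
3 nonzero rows, so rank(P) = 3.
P has 3 columns; by rank–nullity, nullity = 3 − 3 = 0.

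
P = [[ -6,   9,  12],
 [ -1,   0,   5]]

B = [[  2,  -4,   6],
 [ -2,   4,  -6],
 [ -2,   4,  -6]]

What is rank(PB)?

First compute PB:
[[-54, 108, -162],
 [-12,  24, -36]]
Now row reduce the product.
R2 ← R2 − (2/9)·R1: [0, 0, 0]
1 nonzero row, so rank(PB) = 1.

1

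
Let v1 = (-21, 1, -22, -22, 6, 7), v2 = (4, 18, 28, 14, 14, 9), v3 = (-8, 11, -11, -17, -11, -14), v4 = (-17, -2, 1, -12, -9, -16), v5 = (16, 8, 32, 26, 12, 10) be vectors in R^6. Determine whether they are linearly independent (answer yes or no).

Form the matrix with these vectors as rows and row reduce.
R2 ← R2 + (4/21)·R1: [0, 382/21, 500/21, 206/21, 106/7, 31/3]
R3 ← R3 − (8/21)·R1: [0, 223/21, -55/21, -181/21, -93/7, -50/3]
R4 ← R4 − (17/21)·R1: [0, -59/21, 395/21, 122/21, -97/7, -65/3]
R5 ← R5 + (16/21)·R1: [0, 184/21, 320/21, 194/21, 116/7, 46/3]
R3 ← R3 − (223/382)·R2: [0, 0, -3155/191, -2740/191, -4226/191, -8671/382]
R4 ← R4 + (59/382)·R2: [0, 0, 4295/191, 1399/191, -2200/191, -7667/382]
R5 ← R5 − (92/191)·R2: [0, 0, 720/191, 862/191, 1772/191, 1978/191]
R4 ← R4 + (859/631)·R3: [0, 0, 0, -7701/631, -26274/631, -32163/631]
R5 ← R5 + (144/631)·R3: [0, 0, 0, 782/631, 2668/631, 3266/631]
R5 ← R5 + (46/453)·R4: [0, 0, 0, 0, 0, 0]
4 nonzero rows, so the 5 vectors span a space of dimension 4.
Since 4 < 5, the vectors are linearly dependent.

no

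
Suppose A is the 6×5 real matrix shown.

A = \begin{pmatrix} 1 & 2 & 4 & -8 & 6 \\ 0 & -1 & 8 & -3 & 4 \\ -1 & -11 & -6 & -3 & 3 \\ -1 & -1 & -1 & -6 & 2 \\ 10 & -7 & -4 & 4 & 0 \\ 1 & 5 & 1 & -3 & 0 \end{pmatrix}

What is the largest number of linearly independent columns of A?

5

Row reduce to echelon form.
R3 ← R3 + R1: [0, -9, -2, -11, 9]
R4 ← R4 + R1: [0, 1, 3, -14, 8]
R5 ← R5 − (10)·R1: [0, -27, -44, 84, -60]
R6 ← R6 − R1: [0, 3, -3, 5, -6]
R3 ← R3 − (9)·R2: [0, 0, -74, 16, -27]
R4 ← R4 + R2: [0, 0, 11, -17, 12]
R5 ← R5 − (27)·R2: [0, 0, -260, 165, -168]
R6 ← R6 + (3)·R2: [0, 0, 21, -4, 6]
R4 ← R4 + (11/74)·R3: [0, 0, 0, -541/37, 591/74]
R5 ← R5 − (130/37)·R3: [0, 0, 0, 4025/37, -2706/37]
R6 ← R6 + (21/74)·R3: [0, 0, 0, 20/37, -123/74]
R5 ← R5 + (4025/541)·R4: [0, 0, 0, 0, -14841/1082]
R6 ← R6 + (20/541)·R4: [0, 0, 0, 0, -1479/1082]
R6 ← R6 − (29/291)·R5: [0, 0, 0, 0, 0]
Echelon form has 5 nonzero rows, so rank(A) = 5.
The rank gives the maximum number of linearly independent columns: 5.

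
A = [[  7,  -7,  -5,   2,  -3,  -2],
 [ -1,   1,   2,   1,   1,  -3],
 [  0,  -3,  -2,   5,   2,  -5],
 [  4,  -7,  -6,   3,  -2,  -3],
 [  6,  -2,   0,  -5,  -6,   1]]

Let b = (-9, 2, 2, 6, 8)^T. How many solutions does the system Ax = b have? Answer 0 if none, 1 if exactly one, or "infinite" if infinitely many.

Row reduce the augmented matrix [A | b].
R2 ← R2 + (1/7)·R1: [0, 0, 9/7, 9/7, 4/7, -23/7, 5/7]
R4 ← R4 − (4/7)·R1: [0, -3, -22/7, 13/7, -2/7, -13/7, 78/7]
R5 ← R5 − (6/7)·R1: [0, 4, 30/7, -47/7, -24/7, 19/7, 110/7]
Swap R2 ↔ R3
R4 ← R4 − R2: [0, 0, -8/7, -22/7, -16/7, 22/7, 64/7]
R5 ← R5 + (4/3)·R2: [0, 0, 34/21, -1/21, -16/21, -83/21, 386/21]
R4 ← R4 + (8/9)·R3: [0, 0, 0, -2, -16/9, 2/9, 88/9]
R5 ← R5 − (34/27)·R3: [0, 0, 0, -5/3, -40/27, 5/27, 472/27]
R5 ← R5 − (5/6)·R4: [0, 0, 0, 0, 0, 0, 28/3]
The echelon form has 5 nonzero rows; the last pivot sits in the augmented column, so rank(A) = 4 but rank([A|b]) = 5.
Since the ranks differ, the system is inconsistent.
It has no solutions.

0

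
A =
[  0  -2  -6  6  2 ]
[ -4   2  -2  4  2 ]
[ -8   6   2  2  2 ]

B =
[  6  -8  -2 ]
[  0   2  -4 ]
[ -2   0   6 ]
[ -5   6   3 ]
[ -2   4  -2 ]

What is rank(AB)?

2

First compute AB:
[[-22,  40, -14],
 [-44,  68,  -4],
 [-66,  96,   6]]
Now row reduce the product.
R2 ← R2 − (2)·R1: [0, -12, 24]
R3 ← R3 − (3)·R1: [0, -24, 48]
R3 ← R3 − (2)·R2: [0, 0, 0]
2 nonzero rows, so rank(AB) = 2.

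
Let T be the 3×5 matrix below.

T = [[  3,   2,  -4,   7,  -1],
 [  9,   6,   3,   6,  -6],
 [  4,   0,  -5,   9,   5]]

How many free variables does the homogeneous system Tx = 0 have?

2

Row reduce to echelon form.
R2 ← R2 − (3)·R1: [0, 0, 15, -15, -3]
R3 ← R3 − (4/3)·R1: [0, -8/3, 1/3, -1/3, 19/3]
Swap R2 ↔ R3
3 nonzero rows, so rank(T) = 3.
T has 5 columns; by rank–nullity, nullity = 5 − 3 = 2.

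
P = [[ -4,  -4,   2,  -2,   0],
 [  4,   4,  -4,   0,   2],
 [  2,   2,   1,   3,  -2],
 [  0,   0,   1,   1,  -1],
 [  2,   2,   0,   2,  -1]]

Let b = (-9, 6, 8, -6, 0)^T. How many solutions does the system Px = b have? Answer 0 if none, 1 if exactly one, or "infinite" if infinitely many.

0

Row reduce the augmented matrix [P | b].
R2 ← R2 + R1: [0, 0, -2, -2, 2, -3]
R3 ← R3 + (1/2)·R1: [0, 0, 2, 2, -2, 7/2]
R5 ← R5 + (1/2)·R1: [0, 0, 1, 1, -1, -9/2]
R3 ← R3 + R2: [0, 0, 0, 0, 0, 1/2]
R4 ← R4 + (1/2)·R2: [0, 0, 0, 0, 0, -15/2]
R5 ← R5 + (1/2)·R2: [0, 0, 0, 0, 0, -6]
R4 ← R4 + (15)·R3: [0, 0, 0, 0, 0, 0]
R5 ← R5 + (12)·R3: [0, 0, 0, 0, 0, 0]
The echelon form has 3 nonzero rows; the last pivot sits in the augmented column, so rank(P) = 2 but rank([P|b]) = 3.
Since the ranks differ, the system is inconsistent.
It has no solutions.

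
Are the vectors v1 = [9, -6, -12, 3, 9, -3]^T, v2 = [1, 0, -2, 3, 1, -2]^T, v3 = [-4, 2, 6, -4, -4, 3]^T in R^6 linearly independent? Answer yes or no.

Form the matrix with these vectors as rows and row reduce.
R2 ← R2 − (1/9)·R1: [0, 2/3, -2/3, 8/3, 0, -5/3]
R3 ← R3 + (4/9)·R1: [0, -2/3, 2/3, -8/3, 0, 5/3]
R3 ← R3 + R2: [0, 0, 0, 0, 0, 0]
2 nonzero rows, so the 3 vectors span a space of dimension 2.
Since 2 < 3, the vectors are linearly dependent.

no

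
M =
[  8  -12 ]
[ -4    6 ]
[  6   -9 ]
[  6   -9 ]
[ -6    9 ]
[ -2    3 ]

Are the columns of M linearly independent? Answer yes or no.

Row reduce M to echelon form.
R2 ← R2 + (1/2)·R1: [0, 0]
R3 ← R3 − (3/4)·R1: [0, 0]
R4 ← R4 − (3/4)·R1: [0, 0]
R5 ← R5 + (3/4)·R1: [0, 0]
R6 ← R6 + (1/4)·R1: [0, 0]
1 pivot among 2 columns.
Only 1 < 2 pivot columns, so the columns are linearly dependent.

no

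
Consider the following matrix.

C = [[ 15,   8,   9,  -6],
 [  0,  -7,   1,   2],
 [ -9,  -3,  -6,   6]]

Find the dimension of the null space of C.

Row reduce to echelon form.
R3 ← R3 + (3/5)·R1: [0, 9/5, -3/5, 12/5]
R3 ← R3 + (9/35)·R2: [0, 0, -12/35, 102/35]
3 nonzero rows, so rank(C) = 3.
C has 4 columns; by rank–nullity, nullity = 4 − 3 = 1.

1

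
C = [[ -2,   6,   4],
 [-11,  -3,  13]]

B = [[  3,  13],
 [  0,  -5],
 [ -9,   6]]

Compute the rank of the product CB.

2

First compute CB:
[[-42, -32],
 [-150, -50]]
Now row reduce the product.
R2 ← R2 − (25/7)·R1: [0, 450/7]
2 nonzero rows, so rank(CB) = 2.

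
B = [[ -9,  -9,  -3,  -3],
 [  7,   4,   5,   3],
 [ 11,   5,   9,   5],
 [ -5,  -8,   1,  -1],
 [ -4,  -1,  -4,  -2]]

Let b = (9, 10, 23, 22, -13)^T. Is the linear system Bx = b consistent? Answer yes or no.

Row reduce the augmented matrix [B | b].
R2 ← R2 + (7/9)·R1: [0, -3, 8/3, 2/3, 17]
R3 ← R3 + (11/9)·R1: [0, -6, 16/3, 4/3, 34]
R4 ← R4 − (5/9)·R1: [0, -3, 8/3, 2/3, 17]
R5 ← R5 − (4/9)·R1: [0, 3, -8/3, -2/3, -17]
R3 ← R3 − (2)·R2: [0, 0, 0, 0, 0]
R4 ← R4 − R2: [0, 0, 0, 0, 0]
R5 ← R5 + R2: [0, 0, 0, 0, 0]
The echelon form has 2 nonzero rows, and every pivot lies in the first 4 columns, so rank(B) = rank([B|b]) = 2.
The system is consistent.

yes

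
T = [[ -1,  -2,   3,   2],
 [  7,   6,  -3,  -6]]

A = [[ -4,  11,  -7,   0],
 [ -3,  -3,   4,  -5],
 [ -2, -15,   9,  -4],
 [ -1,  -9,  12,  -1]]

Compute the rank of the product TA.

2

First compute TA:
[[  2, -68,  50,  -4],
 [-34, 158, -124, -12]]
Now row reduce the product.
R2 ← R2 + (17)·R1: [0, -998, 726, -80]
2 nonzero rows, so rank(TA) = 2.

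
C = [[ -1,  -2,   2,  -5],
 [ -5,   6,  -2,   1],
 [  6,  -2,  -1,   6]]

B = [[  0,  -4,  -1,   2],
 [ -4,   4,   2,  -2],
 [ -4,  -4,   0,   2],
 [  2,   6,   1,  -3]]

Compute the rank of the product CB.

2

First compute CB:
[[-10, -42,  -8,  21],
 [-14,  58,  18, -29],
 [ 24,   8,  -4,  -4]]
Now row reduce the product.
R2 ← R2 − (7/5)·R1: [0, 584/5, 146/5, -292/5]
R3 ← R3 + (12/5)·R1: [0, -464/5, -116/5, 232/5]
R3 ← R3 + (58/73)·R2: [0, 0, 0, 0]
2 nonzero rows, so rank(CB) = 2.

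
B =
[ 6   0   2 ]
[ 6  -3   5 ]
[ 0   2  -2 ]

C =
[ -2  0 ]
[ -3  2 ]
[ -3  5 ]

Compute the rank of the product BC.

2

First compute BC:
[[-18,  10],
 [-18,  19],
 [  0,  -6]]
Now row reduce the product.
R2 ← R2 − R1: [0, 9]
R3 ← R3 + (2/3)·R2: [0, 0]
2 nonzero rows, so rank(BC) = 2.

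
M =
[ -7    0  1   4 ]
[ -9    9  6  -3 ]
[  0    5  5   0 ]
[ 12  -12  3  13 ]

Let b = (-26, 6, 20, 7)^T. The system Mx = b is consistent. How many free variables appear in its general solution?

0

Row reduce the augmented matrix [M | b].
R2 ← R2 − (9/7)·R1: [0, 9, 33/7, -57/7, 276/7]
R4 ← R4 + (12/7)·R1: [0, -12, 33/7, 139/7, -263/7]
R3 ← R3 − (5/9)·R2: [0, 0, 50/21, 95/21, -40/21]
R4 ← R4 + (4/3)·R2: [0, 0, 11, 9, 15]
R4 ← R4 − (231/50)·R3: [0, 0, 0, -119/10, 119/5]
The echelon form has 4 nonzero rows, and every pivot lies in the first 4 columns, so rank(M) = rank([M|b]) = 4.
The system is consistent.
Free variables = (unknowns) − (rank) = 4 − 4 = 0.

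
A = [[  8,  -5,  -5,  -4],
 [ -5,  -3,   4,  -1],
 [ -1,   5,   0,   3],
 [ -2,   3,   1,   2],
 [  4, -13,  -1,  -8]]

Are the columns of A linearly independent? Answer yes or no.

no

Row reduce A to echelon form.
R2 ← R2 + (5/8)·R1: [0, -49/8, 7/8, -7/2]
R3 ← R3 + (1/8)·R1: [0, 35/8, -5/8, 5/2]
R4 ← R4 + (1/4)·R1: [0, 7/4, -1/4, 1]
R5 ← R5 − (1/2)·R1: [0, -21/2, 3/2, -6]
R3 ← R3 + (5/7)·R2: [0, 0, 0, 0]
R4 ← R4 + (2/7)·R2: [0, 0, 0, 0]
R5 ← R5 − (12/7)·R2: [0, 0, 0, 0]
2 pivots among 4 columns.
Only 2 < 4 pivot columns, so the columns are linearly dependent.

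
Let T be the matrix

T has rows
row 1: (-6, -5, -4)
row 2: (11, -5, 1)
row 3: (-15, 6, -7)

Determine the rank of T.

Row reduce to echelon form.
R2 ← R2 + (11/6)·R1: [0, -85/6, -19/3]
R3 ← R3 − (5/2)·R1: [0, 37/2, 3]
R3 ← R3 + (111/85)·R2: [0, 0, -448/85]
Echelon form has 3 nonzero rows, so rank(T) = 3.

3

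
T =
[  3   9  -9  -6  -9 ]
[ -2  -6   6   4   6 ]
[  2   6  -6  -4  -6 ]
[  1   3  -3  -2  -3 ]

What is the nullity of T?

Row reduce to echelon form.
R2 ← R2 + (2/3)·R1: [0, 0, 0, 0, 0]
R3 ← R3 − (2/3)·R1: [0, 0, 0, 0, 0]
R4 ← R4 − (1/3)·R1: [0, 0, 0, 0, 0]
1 nonzero row, so rank(T) = 1.
T has 5 columns; by rank–nullity, nullity = 5 − 1 = 4.

4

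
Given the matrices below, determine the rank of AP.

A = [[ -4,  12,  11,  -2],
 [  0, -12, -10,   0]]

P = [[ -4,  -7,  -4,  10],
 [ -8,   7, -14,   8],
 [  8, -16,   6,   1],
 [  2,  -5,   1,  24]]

First compute AP:
[[  4, -54, -88,  19],
 [ 16,  76, 108, -106]]
Now row reduce the product.
R2 ← R2 − (4)·R1: [0, 292, 460, -182]
2 nonzero rows, so rank(AP) = 2.

2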